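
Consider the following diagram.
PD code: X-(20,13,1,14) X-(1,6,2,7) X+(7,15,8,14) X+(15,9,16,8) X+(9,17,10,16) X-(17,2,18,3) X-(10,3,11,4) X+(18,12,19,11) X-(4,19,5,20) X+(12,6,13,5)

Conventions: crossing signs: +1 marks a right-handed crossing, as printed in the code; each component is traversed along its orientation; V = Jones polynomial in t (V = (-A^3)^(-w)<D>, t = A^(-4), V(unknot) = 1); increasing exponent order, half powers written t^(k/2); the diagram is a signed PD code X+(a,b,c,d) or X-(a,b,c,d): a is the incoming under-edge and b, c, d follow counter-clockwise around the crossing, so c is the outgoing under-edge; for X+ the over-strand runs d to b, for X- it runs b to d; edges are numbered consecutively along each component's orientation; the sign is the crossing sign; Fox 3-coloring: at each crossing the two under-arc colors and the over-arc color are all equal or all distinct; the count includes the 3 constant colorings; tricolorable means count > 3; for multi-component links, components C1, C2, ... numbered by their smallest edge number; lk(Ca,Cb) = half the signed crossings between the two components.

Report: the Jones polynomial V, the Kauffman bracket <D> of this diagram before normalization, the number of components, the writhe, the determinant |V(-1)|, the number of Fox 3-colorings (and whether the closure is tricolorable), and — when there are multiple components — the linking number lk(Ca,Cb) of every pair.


Jones polynomial: V(t) = -t^-4 + t^-3 - t^-2 + 2t^-1 - 1 + 2t - t^2 + t^3 - t^4
<D> = -A^-16 + A^-12 - A^-8 + 2A^-4 - 1 + 2A^4 - A^8 + A^12 - A^16; writhe 0
components 1, writhe 0 (10 crossings)
3-colorings: 3 of 3^10, det 11 — not tricolorable
note: palindromic: swapping t for 1/t fixes V


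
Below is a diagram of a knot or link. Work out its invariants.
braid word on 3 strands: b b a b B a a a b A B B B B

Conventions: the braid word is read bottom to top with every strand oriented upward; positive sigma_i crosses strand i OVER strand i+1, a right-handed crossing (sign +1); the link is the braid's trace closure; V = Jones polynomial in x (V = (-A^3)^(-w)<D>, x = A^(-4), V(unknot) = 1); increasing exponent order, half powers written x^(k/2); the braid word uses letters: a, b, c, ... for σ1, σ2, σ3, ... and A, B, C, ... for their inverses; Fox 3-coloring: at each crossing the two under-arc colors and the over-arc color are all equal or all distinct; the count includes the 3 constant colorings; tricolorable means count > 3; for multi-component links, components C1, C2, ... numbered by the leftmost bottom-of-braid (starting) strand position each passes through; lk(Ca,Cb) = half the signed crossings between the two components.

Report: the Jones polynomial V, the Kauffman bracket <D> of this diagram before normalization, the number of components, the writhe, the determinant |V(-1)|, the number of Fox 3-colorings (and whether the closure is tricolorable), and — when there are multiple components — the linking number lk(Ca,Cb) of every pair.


V = x^-1 - 1 + 2x - 2x^2 + 2x^3 - 2x^4 + x^5
<D> = A^-14 - 2A^-10 + 2A^-6 - 2A^-2 + 2A^2 - A^6 + A^10 (w = +2)
1 component over 14 crossings, w = +2
3 Fox colorings among 3^14, |V(-1)| = 11: not tricolorable
why: the word shrinks to σ2 σ2 σ1 σ1 σ1 σ1 σ2 σ1⁻¹ σ2⁻¹ σ2⁻¹ σ2⁻¹ σ2⁻¹ after cancelling


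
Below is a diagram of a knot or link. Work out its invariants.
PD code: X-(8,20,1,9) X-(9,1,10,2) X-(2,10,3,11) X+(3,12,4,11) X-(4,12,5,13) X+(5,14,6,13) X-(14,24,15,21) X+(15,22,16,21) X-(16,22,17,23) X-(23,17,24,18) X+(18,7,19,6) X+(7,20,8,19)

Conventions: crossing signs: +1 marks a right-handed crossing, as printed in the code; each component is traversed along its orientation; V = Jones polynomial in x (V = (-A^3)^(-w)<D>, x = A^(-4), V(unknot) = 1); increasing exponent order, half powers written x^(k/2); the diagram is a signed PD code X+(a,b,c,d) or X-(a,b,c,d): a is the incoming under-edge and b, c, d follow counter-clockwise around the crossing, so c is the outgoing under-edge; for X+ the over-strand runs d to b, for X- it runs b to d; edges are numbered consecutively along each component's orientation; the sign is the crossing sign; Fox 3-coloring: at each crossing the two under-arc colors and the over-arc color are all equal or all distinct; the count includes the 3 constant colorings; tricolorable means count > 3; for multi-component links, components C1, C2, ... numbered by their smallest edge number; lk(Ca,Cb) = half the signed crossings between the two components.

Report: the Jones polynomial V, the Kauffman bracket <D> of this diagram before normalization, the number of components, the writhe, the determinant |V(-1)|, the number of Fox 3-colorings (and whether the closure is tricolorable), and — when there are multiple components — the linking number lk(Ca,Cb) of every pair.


V = x^-3 + x^-2 + x^-1 + 1
<D> = A^-6 + A^-2 + A^2 + A^6 (w = -2)
3 components over 12 crossings, w = -2
lk(C1,C2): 0
lk(C1,C3) = 0
linking number lk(C2,C3) = -1
9 Fox colorings among 3^12, |V(-1)| = 0: tricolorable
why: w = -2 (over 12 crossings) is diagram-only; (-A^3)^(2) removes it from V


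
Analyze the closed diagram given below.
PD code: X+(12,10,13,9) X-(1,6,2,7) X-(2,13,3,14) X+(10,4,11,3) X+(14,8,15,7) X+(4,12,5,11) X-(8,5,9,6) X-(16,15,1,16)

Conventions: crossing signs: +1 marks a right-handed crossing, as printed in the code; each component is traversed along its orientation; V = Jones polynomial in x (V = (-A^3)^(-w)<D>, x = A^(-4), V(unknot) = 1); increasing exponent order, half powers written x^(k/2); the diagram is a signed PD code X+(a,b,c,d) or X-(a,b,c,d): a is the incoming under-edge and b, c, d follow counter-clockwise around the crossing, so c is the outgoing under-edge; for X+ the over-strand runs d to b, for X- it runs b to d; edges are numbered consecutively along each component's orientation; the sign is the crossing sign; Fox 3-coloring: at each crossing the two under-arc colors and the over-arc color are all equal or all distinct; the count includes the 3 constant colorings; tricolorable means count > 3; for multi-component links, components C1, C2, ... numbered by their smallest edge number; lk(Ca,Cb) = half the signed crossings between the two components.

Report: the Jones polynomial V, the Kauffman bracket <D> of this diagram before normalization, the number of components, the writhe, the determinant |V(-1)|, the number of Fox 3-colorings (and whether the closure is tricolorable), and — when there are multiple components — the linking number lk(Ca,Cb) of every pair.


V(x) = x + x^3 - x^4
bracket: -A^-16 + A^-12 + A^-4, w = 0
1 component, writhe 0, over 8 crossings
det 3, colorings 9 of 3^8 — tricolorable
observation: |V(-1)| = 3: so tricolorable, since 3 divides 3


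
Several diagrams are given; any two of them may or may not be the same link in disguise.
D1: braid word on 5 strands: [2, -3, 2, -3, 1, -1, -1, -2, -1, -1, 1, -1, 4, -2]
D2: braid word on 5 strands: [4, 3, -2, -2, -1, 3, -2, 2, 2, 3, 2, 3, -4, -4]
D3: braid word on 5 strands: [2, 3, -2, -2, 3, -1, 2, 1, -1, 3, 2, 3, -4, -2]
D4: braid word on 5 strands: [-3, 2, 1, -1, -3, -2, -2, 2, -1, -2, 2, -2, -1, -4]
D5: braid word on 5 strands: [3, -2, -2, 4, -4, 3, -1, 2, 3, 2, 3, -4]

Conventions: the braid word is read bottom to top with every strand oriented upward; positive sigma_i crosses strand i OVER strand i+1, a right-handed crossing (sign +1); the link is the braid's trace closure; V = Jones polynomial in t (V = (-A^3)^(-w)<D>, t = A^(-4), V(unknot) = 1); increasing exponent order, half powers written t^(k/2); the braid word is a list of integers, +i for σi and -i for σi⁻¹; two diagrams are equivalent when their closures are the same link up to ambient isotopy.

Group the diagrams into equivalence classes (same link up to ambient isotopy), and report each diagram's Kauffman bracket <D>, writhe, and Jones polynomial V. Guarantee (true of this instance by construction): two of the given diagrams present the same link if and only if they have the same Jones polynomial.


equivalence classes: {D1, D4} | {D2, D3, D5}
D1 (bracket A^-8 - A^-4 + 2 - A^4 + A^8 - A^12; 14 crossings at w = -4): V = -t^-6 + t^-5 - t^-4 + 2t^-3 - t^-2 + t^-1
V(D2) = t - t^2 + 2t^3 - t^4 + t^5 - t^6  (w +2, c 14, <D> = -A^-18 + A^-14 - A^-10 + 2A^-6 - A^-2 + A^2)
V(D3) = t - t^2 + 2t^3 - t^4 + t^5 - t^6  [14 crossings, <D> = -A^-18 + A^-14 - A^-10 + 2A^-6 - A^-2 + A^2, w = +2]
D4 (bracket A^-14 - A^-10 + 2A^-6 - A^-2 + A^2 - A^6; 14 crossings at w = -6): V = -t^-6 + t^-5 - t^-4 + 2t^-3 - t^-2 + t^-1
V(D5) = t - t^2 + 2t^3 - t^4 + t^5 - t^6  (w +2, c 12, <D> = -A^-18 + A^-14 - A^-10 + 2A^-6 - A^-2 + A^2)
key observation: 2 classes among 5 diagrams; unequal V(t) rules out equality


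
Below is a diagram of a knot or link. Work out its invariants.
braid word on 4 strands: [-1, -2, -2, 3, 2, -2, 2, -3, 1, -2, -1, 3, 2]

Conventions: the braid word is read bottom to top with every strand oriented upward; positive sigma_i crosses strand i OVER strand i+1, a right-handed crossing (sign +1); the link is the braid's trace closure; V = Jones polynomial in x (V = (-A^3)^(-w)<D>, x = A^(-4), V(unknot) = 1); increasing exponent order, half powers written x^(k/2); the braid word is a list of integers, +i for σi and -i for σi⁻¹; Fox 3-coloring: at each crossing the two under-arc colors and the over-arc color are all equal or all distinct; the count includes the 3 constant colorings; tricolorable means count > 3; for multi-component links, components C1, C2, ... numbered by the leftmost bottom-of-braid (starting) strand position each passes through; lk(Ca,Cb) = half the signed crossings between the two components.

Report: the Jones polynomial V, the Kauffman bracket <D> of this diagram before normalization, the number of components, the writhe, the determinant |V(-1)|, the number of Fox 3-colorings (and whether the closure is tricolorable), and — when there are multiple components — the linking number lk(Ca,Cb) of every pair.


Jones polynomial: V(x) = -x^-5 + x^-4 - x^-3 + 2x^-2 - x^-1 + 2 - x
<D> = A^-7 - 2A^-3 + A - 2A^5 + A^9 - A^13 + A^17; writhe -1
components 1, writhe -1 (13 crossings)
3-colorings: 9 of 3^13, det 9 — tricolorable
note: det 9 = |V(-1)|; divisible by 3, so tricolorable


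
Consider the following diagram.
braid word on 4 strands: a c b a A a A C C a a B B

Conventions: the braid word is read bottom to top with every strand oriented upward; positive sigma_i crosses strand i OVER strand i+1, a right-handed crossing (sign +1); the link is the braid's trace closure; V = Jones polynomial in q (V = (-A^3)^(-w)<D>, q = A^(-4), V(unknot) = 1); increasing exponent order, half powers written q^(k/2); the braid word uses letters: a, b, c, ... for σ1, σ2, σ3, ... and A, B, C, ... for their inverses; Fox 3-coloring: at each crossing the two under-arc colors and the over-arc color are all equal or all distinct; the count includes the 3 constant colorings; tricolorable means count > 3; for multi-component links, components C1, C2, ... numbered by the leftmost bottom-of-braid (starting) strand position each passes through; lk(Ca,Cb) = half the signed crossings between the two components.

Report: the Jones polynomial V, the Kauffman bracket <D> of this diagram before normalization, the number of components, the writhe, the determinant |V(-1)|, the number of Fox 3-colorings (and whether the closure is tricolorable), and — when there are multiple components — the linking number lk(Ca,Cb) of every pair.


Jones polynomial: V(q) = -q^-3 + 2q^-2 - 2q^-1 + 3 - 2q + 2q^2 - q^3
<D> = A^-9 - 2A^-5 + 2A^-1 - 3A^3 + 2A^7 - 2A^11 + A^15; writhe +1
components 1, writhe +1 (13 crossings)
3-colorings: 3 of 3^13, det 13 — not tricolorable
note: palindromic: swapping q for 1/q fixes V


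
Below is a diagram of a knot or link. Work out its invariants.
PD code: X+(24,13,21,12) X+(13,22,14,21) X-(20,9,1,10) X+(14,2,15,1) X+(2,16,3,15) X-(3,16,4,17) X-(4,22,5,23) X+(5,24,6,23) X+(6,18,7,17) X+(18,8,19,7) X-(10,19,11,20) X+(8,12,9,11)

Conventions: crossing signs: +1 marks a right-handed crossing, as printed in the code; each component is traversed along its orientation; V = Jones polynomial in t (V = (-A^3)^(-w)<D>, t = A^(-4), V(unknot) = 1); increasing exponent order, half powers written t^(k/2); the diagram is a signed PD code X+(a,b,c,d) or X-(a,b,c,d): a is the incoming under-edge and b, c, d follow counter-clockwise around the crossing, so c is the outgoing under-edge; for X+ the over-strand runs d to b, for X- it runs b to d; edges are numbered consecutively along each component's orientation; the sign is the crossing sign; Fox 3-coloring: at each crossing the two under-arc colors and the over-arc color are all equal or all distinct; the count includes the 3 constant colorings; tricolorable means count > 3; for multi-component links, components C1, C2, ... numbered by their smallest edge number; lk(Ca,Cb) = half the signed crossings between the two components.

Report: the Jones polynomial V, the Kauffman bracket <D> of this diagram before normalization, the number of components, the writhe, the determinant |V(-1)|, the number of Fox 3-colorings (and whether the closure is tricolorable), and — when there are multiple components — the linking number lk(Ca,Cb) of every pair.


V(t) = -t^(-1/2) + t^(1/2) - 3t^(3/2) + 3t^(5/2) - 4t^(7/2) + 4t^(9/2) - 3t^(11/2) + 2t^(13/2) - t^(15/2)
bracket: -A^-18 + 2A^-14 - 3A^-10 + 4A^-6 - 4A^-2 + 3A^2 - 3A^6 + A^10 - A^14, w = +4
2 components, writhe +4, over 12 crossings
lk(C1,C2) = +1
det 22, colorings 3 of 3^12 — not tricolorable
observation: |V(-1)| = 22: so not tricolorable, since 3 does not divide 22


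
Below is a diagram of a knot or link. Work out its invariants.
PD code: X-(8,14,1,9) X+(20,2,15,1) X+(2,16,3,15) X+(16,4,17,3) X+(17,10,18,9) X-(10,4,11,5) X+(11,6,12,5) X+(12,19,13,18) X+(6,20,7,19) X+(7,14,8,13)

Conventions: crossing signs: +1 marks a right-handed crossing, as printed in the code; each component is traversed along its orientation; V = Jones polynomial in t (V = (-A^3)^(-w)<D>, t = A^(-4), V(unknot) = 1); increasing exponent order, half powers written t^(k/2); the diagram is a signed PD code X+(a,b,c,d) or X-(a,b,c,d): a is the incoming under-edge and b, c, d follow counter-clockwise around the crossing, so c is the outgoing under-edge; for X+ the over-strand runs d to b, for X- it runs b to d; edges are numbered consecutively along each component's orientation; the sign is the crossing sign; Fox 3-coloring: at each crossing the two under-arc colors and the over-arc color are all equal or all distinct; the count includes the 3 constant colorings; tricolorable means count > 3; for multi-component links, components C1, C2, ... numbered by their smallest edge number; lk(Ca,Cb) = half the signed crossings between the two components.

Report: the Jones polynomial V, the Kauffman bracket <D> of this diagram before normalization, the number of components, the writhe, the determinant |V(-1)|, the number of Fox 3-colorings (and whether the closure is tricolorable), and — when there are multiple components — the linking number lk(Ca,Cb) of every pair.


Jones polynomial: V(t) = t^2 + 2t^4 - t^5 + 2t^6 - t^7 + t^8
<D> = A^-14 - A^-10 + 2A^-6 - A^-2 + 2A^2 + A^10; writhe +6
components 3, writhe +6 (10 crossings)
linking number lk(C1,C2) = 0
lk(C1,C3): +2
lk(C2,C3) = +1
3-colorings: 3 of 3^10, det 8 — not tricolorable
note: summing lk over 3 pairs gives +3


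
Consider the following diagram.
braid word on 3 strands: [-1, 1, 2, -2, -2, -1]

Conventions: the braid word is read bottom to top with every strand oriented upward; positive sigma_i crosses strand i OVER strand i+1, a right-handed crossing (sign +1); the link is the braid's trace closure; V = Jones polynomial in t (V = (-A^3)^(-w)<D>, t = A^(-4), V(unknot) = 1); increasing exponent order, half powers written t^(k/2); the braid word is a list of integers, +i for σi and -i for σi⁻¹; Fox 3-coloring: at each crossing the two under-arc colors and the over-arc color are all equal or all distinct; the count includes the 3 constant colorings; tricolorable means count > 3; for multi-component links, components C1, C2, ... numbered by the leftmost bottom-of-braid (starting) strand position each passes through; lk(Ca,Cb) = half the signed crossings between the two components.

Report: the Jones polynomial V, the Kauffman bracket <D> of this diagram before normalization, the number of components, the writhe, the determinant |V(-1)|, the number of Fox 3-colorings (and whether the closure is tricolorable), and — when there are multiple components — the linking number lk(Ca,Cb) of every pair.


V = 1
<D> = A^-6 (w = -2)
1 component over 6 crossings, w = -2
3 Fox colorings among 3^6, |V(-1)| = 1: not tricolorable
why: free reduction leaves σ2⁻¹ σ1⁻¹ of the original 6 letters


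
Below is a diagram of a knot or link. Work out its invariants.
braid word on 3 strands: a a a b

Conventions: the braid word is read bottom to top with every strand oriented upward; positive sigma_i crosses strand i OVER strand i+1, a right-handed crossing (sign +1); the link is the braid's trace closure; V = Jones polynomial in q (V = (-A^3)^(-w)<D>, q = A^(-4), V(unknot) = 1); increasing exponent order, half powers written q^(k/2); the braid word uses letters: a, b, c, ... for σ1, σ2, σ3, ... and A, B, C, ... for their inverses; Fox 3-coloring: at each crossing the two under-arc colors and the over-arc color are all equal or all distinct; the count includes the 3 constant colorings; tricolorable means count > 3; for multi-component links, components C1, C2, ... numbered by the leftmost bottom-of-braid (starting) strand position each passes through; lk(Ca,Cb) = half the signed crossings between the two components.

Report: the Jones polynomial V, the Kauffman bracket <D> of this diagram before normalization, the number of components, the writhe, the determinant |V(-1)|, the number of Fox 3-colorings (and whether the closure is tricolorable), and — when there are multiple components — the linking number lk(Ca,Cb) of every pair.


V = q + q^3 - q^4
<D> = -A^-4 + 1 + A^8 (w = +4)
1 component over 4 crossings, w = +4
9 Fox colorings among 3^4, |V(-1)| = 3: tricolorable
why: det 3 = |V(-1)|; divisible by 3, so tricolorable


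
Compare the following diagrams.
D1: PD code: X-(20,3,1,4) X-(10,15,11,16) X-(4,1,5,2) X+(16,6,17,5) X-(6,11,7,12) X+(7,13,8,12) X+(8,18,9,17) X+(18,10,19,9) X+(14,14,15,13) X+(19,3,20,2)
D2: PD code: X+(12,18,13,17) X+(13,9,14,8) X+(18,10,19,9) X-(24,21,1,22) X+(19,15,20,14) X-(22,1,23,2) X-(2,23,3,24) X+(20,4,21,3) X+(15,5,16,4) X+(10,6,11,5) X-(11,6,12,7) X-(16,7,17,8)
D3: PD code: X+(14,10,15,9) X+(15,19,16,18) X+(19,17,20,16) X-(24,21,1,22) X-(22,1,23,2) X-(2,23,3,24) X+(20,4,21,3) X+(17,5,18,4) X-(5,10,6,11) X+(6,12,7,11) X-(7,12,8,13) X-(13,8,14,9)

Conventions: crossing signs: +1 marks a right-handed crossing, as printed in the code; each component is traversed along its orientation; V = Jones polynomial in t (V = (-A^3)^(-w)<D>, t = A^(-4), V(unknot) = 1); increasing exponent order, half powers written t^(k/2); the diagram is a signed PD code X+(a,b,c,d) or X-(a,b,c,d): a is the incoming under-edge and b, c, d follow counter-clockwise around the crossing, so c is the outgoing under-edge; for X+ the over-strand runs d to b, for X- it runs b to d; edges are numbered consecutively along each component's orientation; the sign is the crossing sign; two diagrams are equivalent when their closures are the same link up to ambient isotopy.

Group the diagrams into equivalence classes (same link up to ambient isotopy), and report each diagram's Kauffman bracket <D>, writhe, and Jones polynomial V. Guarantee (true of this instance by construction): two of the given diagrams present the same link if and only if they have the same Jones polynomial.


classes: {D1} | {D2, D3}
V(D1) = t + t^3 - t^4  [10 crossings, <D> = -A^-10 + A^-6 + A^2, w = +2]
V(D2) = -t^-3 + t^-2 - t^-1 + 3 - t + t^2 - t^3  (w +2, c 12, <D> = -A^-6 + A^-2 - A^2 + 3A^6 - A^10 + A^14 - A^18)
V(D3) = -t^-3 + t^-2 - t^-1 + 3 - t + t^2 - t^3  [12 crossings, <D> = -A^-12 + A^-8 - A^-4 + 3 - A^4 + A^8 - A^12, w = 0]
note: 2 classes among 3 diagrams; unequal V(t) rules out equality


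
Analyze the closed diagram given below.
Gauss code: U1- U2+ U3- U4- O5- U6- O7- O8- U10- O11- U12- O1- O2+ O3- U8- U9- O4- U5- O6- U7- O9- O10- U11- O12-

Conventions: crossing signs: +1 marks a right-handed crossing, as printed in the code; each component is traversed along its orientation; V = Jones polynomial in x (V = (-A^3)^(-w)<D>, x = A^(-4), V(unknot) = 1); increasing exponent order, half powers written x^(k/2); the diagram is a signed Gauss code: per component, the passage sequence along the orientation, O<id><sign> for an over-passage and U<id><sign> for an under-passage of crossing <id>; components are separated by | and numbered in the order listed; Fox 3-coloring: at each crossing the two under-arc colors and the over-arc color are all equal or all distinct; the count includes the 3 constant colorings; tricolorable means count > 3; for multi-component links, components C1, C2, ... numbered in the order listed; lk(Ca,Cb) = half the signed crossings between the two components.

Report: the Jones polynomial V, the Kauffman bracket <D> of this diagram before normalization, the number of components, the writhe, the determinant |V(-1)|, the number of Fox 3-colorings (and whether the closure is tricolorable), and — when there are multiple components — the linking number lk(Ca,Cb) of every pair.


V(x) = -x^-13 + x^-12 - x^-11 + x^-10 - x^-9 + x^-8 - x^-7 + x^-6 + x^-4
bracket: A^-14 + A^-6 - A^-2 + A^2 - A^6 + A^10 - A^14 + A^18 - A^22, w = -10
1 component, writhe -10, over 12 crossings
det 9, colorings 9 of 3^12 — tricolorable
observation: V spans 9 powers of x: at least 9 crossings in any diagram


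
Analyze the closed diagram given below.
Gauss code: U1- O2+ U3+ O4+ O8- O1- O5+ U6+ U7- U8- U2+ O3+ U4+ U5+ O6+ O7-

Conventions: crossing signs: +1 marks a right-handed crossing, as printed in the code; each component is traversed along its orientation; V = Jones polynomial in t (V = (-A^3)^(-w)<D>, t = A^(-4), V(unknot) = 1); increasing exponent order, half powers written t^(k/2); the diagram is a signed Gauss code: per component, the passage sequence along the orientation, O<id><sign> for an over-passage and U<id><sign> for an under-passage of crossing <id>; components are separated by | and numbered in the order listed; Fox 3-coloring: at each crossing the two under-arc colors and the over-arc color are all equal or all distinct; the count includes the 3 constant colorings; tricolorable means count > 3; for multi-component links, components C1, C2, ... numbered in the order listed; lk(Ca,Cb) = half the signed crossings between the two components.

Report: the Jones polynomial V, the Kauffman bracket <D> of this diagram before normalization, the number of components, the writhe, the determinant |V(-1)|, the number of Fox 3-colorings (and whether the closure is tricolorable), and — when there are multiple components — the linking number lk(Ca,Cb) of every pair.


V(t) = t + t^3 - t^4
bracket: -A^-10 + A^-6 + A^2, w = +2
1 component, writhe +2, over 8 crossings
det 3, colorings 9 of 3^8 — tricolorable
observation: |V(-1)| = 3: so tricolorable, since 3 divides 3


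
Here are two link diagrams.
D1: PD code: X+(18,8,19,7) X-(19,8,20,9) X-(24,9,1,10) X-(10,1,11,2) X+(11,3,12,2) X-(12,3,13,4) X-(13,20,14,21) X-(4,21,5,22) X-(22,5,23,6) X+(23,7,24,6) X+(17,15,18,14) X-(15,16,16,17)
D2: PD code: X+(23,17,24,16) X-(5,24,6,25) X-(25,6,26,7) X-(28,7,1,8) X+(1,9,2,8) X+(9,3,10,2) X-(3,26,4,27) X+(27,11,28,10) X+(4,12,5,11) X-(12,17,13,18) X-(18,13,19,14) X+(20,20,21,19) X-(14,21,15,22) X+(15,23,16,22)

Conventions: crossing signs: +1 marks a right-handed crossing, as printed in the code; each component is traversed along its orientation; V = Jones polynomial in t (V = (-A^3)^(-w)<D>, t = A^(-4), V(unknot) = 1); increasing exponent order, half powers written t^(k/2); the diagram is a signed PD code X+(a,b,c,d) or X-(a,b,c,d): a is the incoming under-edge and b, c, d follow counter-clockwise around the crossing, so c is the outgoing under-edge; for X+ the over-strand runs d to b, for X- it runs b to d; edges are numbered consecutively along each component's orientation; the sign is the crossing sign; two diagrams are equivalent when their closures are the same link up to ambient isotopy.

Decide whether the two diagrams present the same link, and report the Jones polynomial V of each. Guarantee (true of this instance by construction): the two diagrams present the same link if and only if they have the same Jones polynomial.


equivalent: no
V(D1) = -t^-4 + t^-3 + t^-1  (w -4, c 12, <D> = A^-8 + 1 - A^4)
V(D2) = t^-2 - t^-1 + 1 - t + t^2  [14 crossings, <D> = A^-8 - A^-4 + 1 - A^4 + A^8, w = 0]
key observation: 2 values of V(t) split the 2 diagrams


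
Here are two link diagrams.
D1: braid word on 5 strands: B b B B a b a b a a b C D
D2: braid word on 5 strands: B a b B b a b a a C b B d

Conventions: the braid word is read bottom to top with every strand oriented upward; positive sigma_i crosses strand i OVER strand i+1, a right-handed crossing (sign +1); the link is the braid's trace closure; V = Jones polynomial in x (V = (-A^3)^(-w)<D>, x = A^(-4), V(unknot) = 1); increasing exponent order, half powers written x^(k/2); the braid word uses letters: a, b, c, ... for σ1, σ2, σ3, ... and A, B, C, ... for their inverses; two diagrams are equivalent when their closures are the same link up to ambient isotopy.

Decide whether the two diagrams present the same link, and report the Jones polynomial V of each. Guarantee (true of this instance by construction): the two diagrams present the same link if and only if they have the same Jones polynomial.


same link: yes
V(D1) = -x^(3/2) - 2x^(7/2) + x^(9/2) - x^(11/2) + x^(13/2)  [13 crossings, <D> = -A^-17 + A^-13 - A^-9 + 2A^-5 + A^3, w = +3]
D2 (bracket -A^-11 + A^-7 - A^-3 + 2A + A^9; 13 crossings at w = +5): V = -x^(3/2) - 2x^(7/2) + x^(9/2) - x^(11/2) + x^(13/2)
note: Markov moves rewrite D1 (13 crossings) into D2 (13)


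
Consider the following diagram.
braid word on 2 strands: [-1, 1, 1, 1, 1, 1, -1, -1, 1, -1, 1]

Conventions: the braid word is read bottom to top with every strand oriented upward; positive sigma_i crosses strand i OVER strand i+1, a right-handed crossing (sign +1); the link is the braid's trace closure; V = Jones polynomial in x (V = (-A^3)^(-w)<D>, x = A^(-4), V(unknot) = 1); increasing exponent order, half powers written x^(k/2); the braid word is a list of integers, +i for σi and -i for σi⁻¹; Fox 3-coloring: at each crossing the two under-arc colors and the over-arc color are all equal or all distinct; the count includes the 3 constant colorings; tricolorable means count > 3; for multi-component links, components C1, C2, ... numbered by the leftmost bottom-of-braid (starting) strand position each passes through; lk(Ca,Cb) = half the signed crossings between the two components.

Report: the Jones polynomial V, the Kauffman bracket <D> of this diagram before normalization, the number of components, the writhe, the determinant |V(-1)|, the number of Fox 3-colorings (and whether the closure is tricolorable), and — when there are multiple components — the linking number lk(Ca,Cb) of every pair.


V(x) = x + x^3 - x^4
bracket: A^-7 - A^-3 - A^5, w = +3
1 component, writhe +3, over 11 crossings
det 3, colorings 9 of 3^11 — tricolorable
observation: V spans 3 powers of x: at least 3 crossings in any diagram


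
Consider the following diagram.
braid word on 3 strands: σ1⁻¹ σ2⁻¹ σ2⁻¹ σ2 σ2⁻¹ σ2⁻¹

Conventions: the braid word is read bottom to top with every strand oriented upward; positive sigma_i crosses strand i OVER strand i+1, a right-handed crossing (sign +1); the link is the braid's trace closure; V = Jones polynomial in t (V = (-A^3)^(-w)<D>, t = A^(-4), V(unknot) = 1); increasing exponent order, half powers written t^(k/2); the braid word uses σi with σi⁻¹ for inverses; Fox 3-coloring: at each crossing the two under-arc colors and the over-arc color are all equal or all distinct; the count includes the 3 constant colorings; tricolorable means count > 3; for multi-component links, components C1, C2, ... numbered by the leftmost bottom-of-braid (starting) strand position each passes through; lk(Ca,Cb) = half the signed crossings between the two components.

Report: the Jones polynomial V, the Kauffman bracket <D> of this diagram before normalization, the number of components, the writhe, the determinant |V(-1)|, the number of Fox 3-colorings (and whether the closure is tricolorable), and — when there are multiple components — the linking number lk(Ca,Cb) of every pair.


Jones polynomial: V(t) = -t^-4 + t^-3 + t^-1
<D> = A^-8 + 1 - A^4; writhe -4
components 1, writhe -4 (6 crossings)
3-colorings: 9 of 3^6, det 3 — tricolorable
note: V spans 3 powers of t: at least 3 crossings in any diagram


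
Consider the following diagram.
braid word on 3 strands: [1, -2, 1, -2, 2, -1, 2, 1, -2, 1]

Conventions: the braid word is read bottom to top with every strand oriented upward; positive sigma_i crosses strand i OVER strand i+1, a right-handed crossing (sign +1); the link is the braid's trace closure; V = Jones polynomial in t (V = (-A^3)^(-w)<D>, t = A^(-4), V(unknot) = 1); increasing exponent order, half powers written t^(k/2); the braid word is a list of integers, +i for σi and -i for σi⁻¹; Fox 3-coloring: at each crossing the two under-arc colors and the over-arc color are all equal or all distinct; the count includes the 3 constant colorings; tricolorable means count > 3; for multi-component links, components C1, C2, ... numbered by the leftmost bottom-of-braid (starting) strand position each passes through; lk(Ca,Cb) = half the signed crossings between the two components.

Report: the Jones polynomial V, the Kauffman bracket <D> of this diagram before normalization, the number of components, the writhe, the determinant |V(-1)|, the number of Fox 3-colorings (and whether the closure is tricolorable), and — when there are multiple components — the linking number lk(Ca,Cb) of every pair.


V(t) = t + t^3 - t^4
bracket: -A^-10 + A^-6 + A^2, w = +2
1 component, writhe +2, over 10 crossings
det 3, colorings 9 of 3^10 — tricolorable
observation: w = +2 (over 10 crossings) is diagram-only; (-A^3)^(-2) removes it from V


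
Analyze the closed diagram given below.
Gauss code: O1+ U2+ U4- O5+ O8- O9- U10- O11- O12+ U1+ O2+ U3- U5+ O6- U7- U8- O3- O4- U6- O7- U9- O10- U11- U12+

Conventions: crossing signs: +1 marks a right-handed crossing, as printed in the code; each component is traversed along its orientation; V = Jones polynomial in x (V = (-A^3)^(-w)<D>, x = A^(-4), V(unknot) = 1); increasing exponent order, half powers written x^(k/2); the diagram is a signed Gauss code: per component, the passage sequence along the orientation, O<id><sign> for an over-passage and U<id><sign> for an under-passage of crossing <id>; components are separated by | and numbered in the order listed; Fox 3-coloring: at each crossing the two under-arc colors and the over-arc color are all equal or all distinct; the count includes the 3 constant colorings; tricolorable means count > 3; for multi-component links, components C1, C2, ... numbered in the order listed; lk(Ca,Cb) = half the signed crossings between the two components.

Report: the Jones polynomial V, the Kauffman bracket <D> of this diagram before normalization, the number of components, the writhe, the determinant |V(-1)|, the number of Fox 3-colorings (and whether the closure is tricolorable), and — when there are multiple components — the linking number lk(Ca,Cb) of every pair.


V(x) = -x^-6 + x^-5 - x^-4 + 2x^-3 - x^-2 + x^-1
bracket: A^-8 - A^-4 + 2 - A^4 + A^8 - A^12, w = -4
1 component, writhe -4, over 12 crossings
det 7, colorings 3 of 3^12 — not tricolorable
observation: w = -4 shifts under R1 moves; the (-A^3)^(4) factor cancels that in V


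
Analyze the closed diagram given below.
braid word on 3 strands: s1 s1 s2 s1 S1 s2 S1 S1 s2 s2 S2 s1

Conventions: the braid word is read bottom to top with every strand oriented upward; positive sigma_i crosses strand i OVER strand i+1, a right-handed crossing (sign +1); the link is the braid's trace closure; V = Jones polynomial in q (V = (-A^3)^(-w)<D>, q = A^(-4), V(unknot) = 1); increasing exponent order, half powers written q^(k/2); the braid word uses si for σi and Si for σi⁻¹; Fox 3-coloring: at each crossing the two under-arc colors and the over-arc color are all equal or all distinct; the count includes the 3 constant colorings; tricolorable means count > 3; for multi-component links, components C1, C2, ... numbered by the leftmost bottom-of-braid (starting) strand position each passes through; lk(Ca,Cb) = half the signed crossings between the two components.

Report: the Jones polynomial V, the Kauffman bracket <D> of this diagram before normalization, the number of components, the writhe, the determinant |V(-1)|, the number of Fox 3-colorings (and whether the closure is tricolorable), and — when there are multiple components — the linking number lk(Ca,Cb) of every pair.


Jones polynomial: V(q) = 2q - 2q^2 + 3q^3 - 3q^4 + 2q^5 - 2q^6 + q^7
<D> = A^-16 - 2A^-12 + 2A^-8 - 3A^-4 + 3 - 2A^4 + 2A^8; writhe +4
components 1, writhe +4 (12 crossings)
3-colorings: 9 of 3^12, det 15 — tricolorable
note: det 15 = |V(-1)|; divisible by 3, so tricolorable


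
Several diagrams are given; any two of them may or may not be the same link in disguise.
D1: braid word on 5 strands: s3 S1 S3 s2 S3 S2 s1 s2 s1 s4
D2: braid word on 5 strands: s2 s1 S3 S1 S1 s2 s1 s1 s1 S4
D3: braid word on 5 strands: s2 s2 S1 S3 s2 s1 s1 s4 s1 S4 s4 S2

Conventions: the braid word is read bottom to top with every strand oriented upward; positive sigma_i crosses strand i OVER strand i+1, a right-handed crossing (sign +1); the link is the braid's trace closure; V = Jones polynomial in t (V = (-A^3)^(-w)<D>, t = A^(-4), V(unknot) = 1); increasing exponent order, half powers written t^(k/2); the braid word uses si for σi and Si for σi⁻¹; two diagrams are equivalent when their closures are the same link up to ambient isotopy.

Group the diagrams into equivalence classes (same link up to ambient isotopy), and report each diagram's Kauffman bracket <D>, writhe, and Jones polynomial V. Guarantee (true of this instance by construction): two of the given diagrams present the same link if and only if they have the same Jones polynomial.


equivalence classes: {D1} | {D2, D3}
D1 (bracket A^6; 10 crossings at w = +2): V = 1
D2 (bracket -A^-18 + A^-14 - A^-10 + 2A^-6 - A^-2 + A^2; 10 crossings at w = +2): V = t - t^2 + 2t^3 - t^4 + t^5 - t^6
D3 (bracket -A^-12 + A^-8 - A^-4 + 2 - A^4 + A^8; 12 crossings at w = +4): V = t - t^2 + 2t^3 - t^4 + t^5 - t^6
key observation: 2 classes among 3 diagrams; unequal V(t) rules out equality


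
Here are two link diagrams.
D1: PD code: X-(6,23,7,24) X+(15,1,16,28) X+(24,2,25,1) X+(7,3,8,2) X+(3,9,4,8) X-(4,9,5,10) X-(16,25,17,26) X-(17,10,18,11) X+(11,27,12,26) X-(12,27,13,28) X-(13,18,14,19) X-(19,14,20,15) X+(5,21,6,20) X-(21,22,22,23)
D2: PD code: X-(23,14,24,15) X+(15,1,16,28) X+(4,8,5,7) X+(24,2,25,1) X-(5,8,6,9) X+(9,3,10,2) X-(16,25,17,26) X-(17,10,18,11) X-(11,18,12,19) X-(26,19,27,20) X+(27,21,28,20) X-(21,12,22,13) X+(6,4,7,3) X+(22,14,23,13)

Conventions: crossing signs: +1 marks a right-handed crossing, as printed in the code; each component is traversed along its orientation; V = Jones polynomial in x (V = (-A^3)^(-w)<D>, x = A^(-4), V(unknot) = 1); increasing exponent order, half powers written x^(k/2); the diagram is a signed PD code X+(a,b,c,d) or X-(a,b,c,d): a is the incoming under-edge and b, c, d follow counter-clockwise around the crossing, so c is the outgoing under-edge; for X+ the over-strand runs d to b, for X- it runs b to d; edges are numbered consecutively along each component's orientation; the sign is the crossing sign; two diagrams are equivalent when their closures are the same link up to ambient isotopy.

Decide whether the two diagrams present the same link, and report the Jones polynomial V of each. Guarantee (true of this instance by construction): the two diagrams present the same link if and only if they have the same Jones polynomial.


equivalent: yes
V(D1) = -x^-4 + x^-3 + x^-1  (w -2, c 14, <D> = A^-2 + A^6 - A^10)
V(D2) = -x^-4 + x^-3 + x^-1  (w 0, c 14, <D> = A^4 + A^12 - A^16)
why: all 2 diagrams share one V(x), hence one class


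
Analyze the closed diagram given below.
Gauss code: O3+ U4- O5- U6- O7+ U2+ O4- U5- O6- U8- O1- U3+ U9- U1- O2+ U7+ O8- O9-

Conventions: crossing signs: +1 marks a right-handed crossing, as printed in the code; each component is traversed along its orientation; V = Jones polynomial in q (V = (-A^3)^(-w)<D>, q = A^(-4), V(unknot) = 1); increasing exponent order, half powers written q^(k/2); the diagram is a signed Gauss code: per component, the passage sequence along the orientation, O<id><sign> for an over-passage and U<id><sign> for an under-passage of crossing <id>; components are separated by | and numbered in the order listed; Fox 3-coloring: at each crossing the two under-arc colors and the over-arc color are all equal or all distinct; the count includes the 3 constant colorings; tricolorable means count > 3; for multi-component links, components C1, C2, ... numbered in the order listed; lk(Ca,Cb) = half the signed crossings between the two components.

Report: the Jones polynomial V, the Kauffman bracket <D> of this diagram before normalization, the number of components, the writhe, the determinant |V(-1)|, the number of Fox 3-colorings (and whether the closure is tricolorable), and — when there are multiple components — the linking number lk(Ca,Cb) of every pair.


V = q^-5 - 2q^-4 + 2q^-3 - 2q^-2 + 2q^-1 - 1 + q
<D> = -A^-13 + A^-9 - 2A^-5 + 2A^-1 - 2A^3 + 2A^7 - A^11 (w = -3)
1 component over 9 crossings, w = -3
3 Fox colorings among 3^9, |V(-1)| = 11: not tricolorable
why: the span of V is 6, forcing >= 6 crossings in any diagram


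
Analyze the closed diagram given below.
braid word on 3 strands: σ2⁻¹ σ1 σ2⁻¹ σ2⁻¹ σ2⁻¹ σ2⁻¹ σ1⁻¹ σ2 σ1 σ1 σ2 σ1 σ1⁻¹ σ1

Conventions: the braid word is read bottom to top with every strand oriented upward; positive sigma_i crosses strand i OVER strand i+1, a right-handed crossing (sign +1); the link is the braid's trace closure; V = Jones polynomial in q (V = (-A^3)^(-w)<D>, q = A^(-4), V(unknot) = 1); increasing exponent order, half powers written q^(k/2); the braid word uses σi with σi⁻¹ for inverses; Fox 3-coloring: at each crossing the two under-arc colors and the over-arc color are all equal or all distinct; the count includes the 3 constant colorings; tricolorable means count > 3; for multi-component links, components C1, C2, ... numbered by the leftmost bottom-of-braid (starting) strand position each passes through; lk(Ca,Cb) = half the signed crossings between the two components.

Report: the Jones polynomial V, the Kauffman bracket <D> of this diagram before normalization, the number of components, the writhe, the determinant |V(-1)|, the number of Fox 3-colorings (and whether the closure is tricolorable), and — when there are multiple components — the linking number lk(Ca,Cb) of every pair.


V(q) = -q^-3 + q^-2 - q^-1 + 3 - q + q^2 - q^3
bracket: -A^-12 + A^-8 - A^-4 + 3 - A^4 + A^8 - A^12, w = 0
1 component, writhe 0, over 14 crossings
det 9, colorings 27 of 3^14 — tricolorable
observation: w = 0 shifts under R1 moves; the (-A^3)^(0) factor cancels that in V


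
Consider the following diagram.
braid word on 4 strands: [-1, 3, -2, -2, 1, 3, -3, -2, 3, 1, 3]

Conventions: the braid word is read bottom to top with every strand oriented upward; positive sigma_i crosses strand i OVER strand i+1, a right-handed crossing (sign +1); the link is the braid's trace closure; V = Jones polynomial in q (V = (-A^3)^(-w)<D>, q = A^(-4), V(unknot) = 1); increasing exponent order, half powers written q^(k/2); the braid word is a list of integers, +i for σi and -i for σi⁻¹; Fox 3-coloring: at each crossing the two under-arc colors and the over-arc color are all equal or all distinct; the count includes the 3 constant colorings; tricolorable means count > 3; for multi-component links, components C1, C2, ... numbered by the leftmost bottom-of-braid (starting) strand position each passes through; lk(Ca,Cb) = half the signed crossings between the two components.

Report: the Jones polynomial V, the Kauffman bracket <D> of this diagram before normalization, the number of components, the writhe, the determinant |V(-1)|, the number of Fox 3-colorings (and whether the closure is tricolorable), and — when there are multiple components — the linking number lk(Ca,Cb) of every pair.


Jones polynomial: V(q) = -q^-3 + q^-2 - q^-1 + 3 - q + q^2 - q^3
<D> = A^-9 - A^-5 + A^-1 - 3A^3 + A^7 - A^11 + A^15; writhe +1
components 1, writhe +1 (11 crossings)
3-colorings: 27 of 3^11, det 9 — tricolorable
note: V is palindromic (span 6, det 9): q -> 1/q fixes it; necessary, not sufficient, for amphichirality
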